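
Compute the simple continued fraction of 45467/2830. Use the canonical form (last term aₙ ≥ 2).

[16; 15, 7, 2, 12]

45467 = 16·2830 + 187
2830 = 15·187 + 25
187 = 7·25 + 12
25 = 2·12 + 1
12 = 12·1 + 0  (stop)
So 45467/2830 = [16; 15, 7, 2, 12].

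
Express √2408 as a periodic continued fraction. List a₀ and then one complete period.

a₀ = ⌊√2408⌋ = 49.
With m₀=0, d₀=1 and mₖ₊₁ = dₖaₖ − mₖ, dₖ₊₁ = (n − mₖ₊₁²)/dₖ, aₖ₊₁ = ⌊(a₀+mₖ₊₁)/dₖ₊₁⌋:
  k=1: m=49, d=7, a=14
  k=2: m=49, d=1, a=98
d=1 and a=2a₀=98 at k=2, so the next step gives (m, d) = (49, 7) again — its k=1 value — and the period has length 2.

[49; 14, 98]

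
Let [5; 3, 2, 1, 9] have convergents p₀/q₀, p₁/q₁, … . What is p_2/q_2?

37/7

Using pₖ = aₖpₖ₋₁ + pₖ₋₂, qₖ = aₖqₖ₋₁ + qₖ₋₂ (with p₋₁=1, p₋₂=0, q₋₁=0, q₋₂=1):
  k=0: a=5, p=5, q=1
  k=1: a=3, p=16, q=3
  k=2: a=2, p=37, q=7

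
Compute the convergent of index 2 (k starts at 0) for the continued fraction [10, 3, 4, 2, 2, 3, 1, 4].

134/13

Using pₖ = aₖpₖ₋₁ + pₖ₋₂, qₖ = aₖqₖ₋₁ + qₖ₋₂ (with p₋₁=1, p₋₂=0, q₋₁=0, q₋₂=1):
  k=0: a=10, p=10, q=1
  k=1: a=3, p=31, q=3
  k=2: a=4, p=134, q=13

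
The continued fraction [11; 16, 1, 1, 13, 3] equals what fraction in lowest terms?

15164/1371

Fold from the inside: start with 3/1.
  13 + 1/3 = 40/3
  1 + 3/40 = 43/40
  1 + 40/43 = 83/43
  16 + 43/83 = 1371/83
  11 + 83/1371 = 15164/1371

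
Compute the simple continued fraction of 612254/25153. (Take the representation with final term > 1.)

[24; 2, 1, 13, 2, 8, 2, 16]

612254 = 24×25153 + 8582
25153 = 2×8582 + 7989
8582 = 1×7989 + 593
7989 = 13×593 + 280
593 = 2×280 + 33
280 = 8×33 + 16
33 = 2×16 + 1
16 = 16×1 + 0  (stop)
So 612254/25153 = [24; 2, 1, 13, 2, 8, 2, 16].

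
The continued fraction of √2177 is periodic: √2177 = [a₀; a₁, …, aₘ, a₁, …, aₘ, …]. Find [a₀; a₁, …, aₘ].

[46; 1, 1, 1, 12, 1, 1, 1, 92]

a₀ = ⌊√2177⌋ = 46.
With m₀=0, d₀=1 and mₖ₊₁ = dₖaₖ − mₖ, dₖ₊₁ = (n − mₖ₊₁²)/dₖ, aₖ₊₁ = ⌊(a₀+mₖ₊₁)/dₖ₊₁⌋:
  k=1: m=46, d=61, a=1
  k=2: m=15, d=32, a=1
  k=3: m=17, d=59, a=1
  k=4: m=42, d=7, a=12
  k=5: m=42, d=59, a=1
  k=6: m=17, d=32, a=1
  k=7: m=15, d=61, a=1
  k=8: m=46, d=1, a=92
d=1 and a=2a₀=92 at k=8, so the next step gives (m, d) = (46, 61) again — its k=1 value — and the period has length 8.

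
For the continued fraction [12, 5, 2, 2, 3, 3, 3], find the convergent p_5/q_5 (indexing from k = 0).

3692/303

Using pₖ = aₖpₖ₋₁ + pₖ₋₂, qₖ = aₖqₖ₋₁ + qₖ₋₂ (with p₋₁=1, p₋₂=0, q₋₁=0, q₋₂=1):
  k=0: a=12, p=12, q=1
  k=1: a=5, p=61, q=5
  k=2: a=2, p=134, q=11
  k=3: a=2, p=329, q=27
  k=4: a=3, p=1121, q=92
  k=5: a=3, p=3692, q=303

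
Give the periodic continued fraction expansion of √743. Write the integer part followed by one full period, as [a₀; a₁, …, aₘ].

a₀ = ⌊√743⌋ = 27.
With m₀=0, d₀=1 and mₖ₊₁ = dₖaₖ − mₖ, dₖ₊₁ = (n − mₖ₊₁²)/dₖ, aₖ₊₁ = ⌊(a₀+mₖ₊₁)/dₖ₊₁⌋:
  k=1: m=27, d=14, a=3
  k=2: m=15, d=37, a=1
  k=3: m=22, d=7, a=7
  k=4: m=27, d=2, a=27
  k=5: m=27, d=7, a=7
  k=6: m=22, d=37, a=1
  k=7: m=15, d=14, a=3
  k=8: m=27, d=1, a=54
d=1 and a=2a₀=54 at k=8, so the next step gives (m, d) = (27, 14) again — its k=1 value — and the period has length 8.

[27; 3, 1, 7, 27, 7, 1, 3, 54]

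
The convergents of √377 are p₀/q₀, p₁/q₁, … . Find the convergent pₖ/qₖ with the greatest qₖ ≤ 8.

97/5

√377 = [19; 2, 2, 2, 38, …] (period length 4).
Convergents:
  p_0/q_0 = 19/1
  p_1/q_1 = 39/2
  p_2/q_2 = 97/5
  p_3/q_3 = 233/12
q_2 = 5 ≤ 8 < 12 = q_3, so the answer is 97/5.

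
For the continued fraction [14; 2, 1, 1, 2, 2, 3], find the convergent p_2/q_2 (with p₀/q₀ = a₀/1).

43/3

Using pₖ = aₖpₖ₋₁ + pₖ₋₂, qₖ = aₖqₖ₋₁ + qₖ₋₂ (with p₋₁=1, p₋₂=0, q₋₁=0, q₋₂=1):
  k=0: a=14, p=14, q=1
  k=1: a=2, p=29, q=2
  k=2: a=1, p=43, q=3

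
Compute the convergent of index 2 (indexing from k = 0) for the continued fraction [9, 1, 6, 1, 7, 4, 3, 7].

Using pₖ = aₖpₖ₋₁ + pₖ₋₂, qₖ = aₖqₖ₋₁ + qₖ₋₂ (with p₋₁=1, p₋₂=0, q₋₁=0, q₋₂=1):
  k=0: a=9, p=9, q=1
  k=1: a=1, p=10, q=1
  k=2: a=6, p=69, q=7

69/7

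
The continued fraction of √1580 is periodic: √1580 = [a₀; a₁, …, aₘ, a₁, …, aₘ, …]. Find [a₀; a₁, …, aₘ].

a₀ = ⌊√1580⌋ = 39.
With m₀=0, d₀=1 and mₖ₊₁ = dₖaₖ − mₖ, dₖ₊₁ = (n − mₖ₊₁²)/dₖ, aₖ₊₁ = ⌊(a₀+mₖ₊₁)/dₖ₊₁⌋:
  k=1: m=39, d=59, a=1
  k=2: m=20, d=20, a=2
  k=3: m=20, d=59, a=1
  k=4: m=39, d=1, a=78
d=1 and a=2a₀=78 at k=4, so the next step gives (m, d) = (39, 59) again — its k=1 value — and the period has length 4.

[39; 1, 2, 1, 78]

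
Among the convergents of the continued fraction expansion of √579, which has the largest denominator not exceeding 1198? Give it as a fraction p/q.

√579 = [24; 16, 48, …] (period length 2).
Convergents:
  p_0/q_0 = 24/1
  p_1/q_1 = 385/16
  p_2/q_2 = 18504/769
  p_3/q_3 = 296449/12320
q_2 = 769 ≤ 1198 < 12320 = q_3, so the answer is 18504/769.

18504/769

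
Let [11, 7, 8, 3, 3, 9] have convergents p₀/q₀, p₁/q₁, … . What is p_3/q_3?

Using pₖ = aₖpₖ₋₁ + pₖ₋₂, qₖ = aₖqₖ₋₁ + qₖ₋₂ (with p₋₁=1, p₋₂=0, q₋₁=0, q₋₂=1):
  k=0: a=11, p=11, q=1
  k=1: a=7, p=78, q=7
  k=2: a=8, p=635, q=57
  k=3: a=3, p=1983, q=178

1983/178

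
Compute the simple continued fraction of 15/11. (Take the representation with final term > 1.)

15 = 1×11 + 4
11 = 2×4 + 3
4 = 1×3 + 1
3 = 3×1 + 0  (stop)
So 15/11 = [1; 2, 1, 3].

[1; 2, 1, 3]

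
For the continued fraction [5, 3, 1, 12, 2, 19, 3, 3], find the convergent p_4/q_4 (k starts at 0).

Using pₖ = aₖpₖ₋₁ + pₖ₋₂, qₖ = aₖqₖ₋₁ + qₖ₋₂ (with p₋₁=1, p₋₂=0, q₋₁=0, q₋₂=1):
  k=0: a=5, p=5, q=1
  k=1: a=3, p=16, q=3
  k=2: a=1, p=21, q=4
  k=3: a=12, p=268, q=51
  k=4: a=2, p=557, q=106

557/106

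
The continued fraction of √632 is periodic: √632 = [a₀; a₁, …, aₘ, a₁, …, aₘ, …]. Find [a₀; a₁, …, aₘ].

a₀ = ⌊√632⌋ = 25.

[25; 7, 6, 7, 50]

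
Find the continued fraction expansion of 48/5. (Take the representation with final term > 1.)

48 = 9×5 + 3
5 = 1×3 + 2
3 = 1×2 + 1
2 = 2×1 + 0  (stop)
So 48/5 = [9; 1, 1, 2].

[9; 1, 1, 2]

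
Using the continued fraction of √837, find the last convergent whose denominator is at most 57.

√837 = [28; 1, 13, 2, 13, 1, 56, …] (period length 6).
Convergents:
  p_0/q_0 = 28/1
  p_1/q_1 = 29/1
  p_2/q_2 = 405/14
  p_3/q_3 = 839/29
  p_4/q_4 = 11312/391
q_3 = 29 ≤ 57 < 391 = q_4, so the answer is 839/29.

839/29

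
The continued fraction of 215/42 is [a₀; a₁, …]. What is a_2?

2

215 = 5·42 + 5   →  a_0 = 5
42 = 8·5 + 2   →  a_1 = 8
5 = 2·2 + 1   →  a_2 = 2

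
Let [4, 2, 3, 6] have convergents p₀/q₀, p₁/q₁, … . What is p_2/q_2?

31/7

Using pₖ = aₖpₖ₋₁ + pₖ₋₂, qₖ = aₖqₖ₋₁ + qₖ₋₂ (with p₋₁=1, p₋₂=0, q₋₁=0, q₋₂=1):
  k=0: a=4, p=4, q=1
  k=1: a=2, p=9, q=2
  k=2: a=3, p=31, q=7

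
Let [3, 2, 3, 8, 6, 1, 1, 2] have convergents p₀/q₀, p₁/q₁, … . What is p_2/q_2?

24/7

Using pₖ = aₖpₖ₋₁ + pₖ₋₂, qₖ = aₖqₖ₋₁ + qₖ₋₂ (with p₋₁=1, p₋₂=0, q₋₁=0, q₋₂=1):
  k=0: a=3, p=3, q=1
  k=1: a=2, p=7, q=2
  k=2: a=3, p=24, q=7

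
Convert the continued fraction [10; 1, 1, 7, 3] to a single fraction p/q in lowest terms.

Using pₖ = aₖpₖ₋₁ + pₖ₋₂ and qₖ = aₖqₖ₋₁ + qₖ₋₂:
  k=0: a=10, p=10, q=1
  k=1: a=1, p=11, q=1
  k=2: a=1, p=21, q=2
  k=3: a=7, p=158, q=15
  k=4: a=3, p=495, q=47

495/47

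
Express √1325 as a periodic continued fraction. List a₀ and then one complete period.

[36; 2, 2, 72]

a₀ = ⌊√1325⌋ = 36.
With m₀=0, d₀=1 and mₖ₊₁ = dₖaₖ − mₖ, dₖ₊₁ = (n − mₖ₊₁²)/dₖ, aₖ₊₁ = ⌊(a₀+mₖ₊₁)/dₖ₊₁⌋:
  k=1: m=36, d=29, a=2
  k=2: m=22, d=29, a=2
  k=3: m=36, d=1, a=72
d=1 and a=2a₀=72 at k=3, so the next step gives (m, d) = (36, 29) again — its k=1 value — and the period has length 3.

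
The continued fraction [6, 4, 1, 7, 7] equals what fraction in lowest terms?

1725/278

Fold from the inside: start with 7/1.
  7 + 1/7 = 50/7
  1 + 7/50 = 57/50
  4 + 50/57 = 278/57
  6 + 57/278 = 1725/278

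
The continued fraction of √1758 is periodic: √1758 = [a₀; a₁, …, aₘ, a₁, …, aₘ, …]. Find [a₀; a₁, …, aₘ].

a₀ = ⌊√1758⌋ = 41.

[41; 1, 12, 1, 82]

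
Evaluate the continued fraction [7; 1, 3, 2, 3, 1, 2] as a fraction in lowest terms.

Using pₖ = aₖpₖ₋₁ + pₖ₋₂ and qₖ = aₖqₖ₋₁ + qₖ₋₂:
  k=0: a=7, p=7, q=1
  k=1: a=1, p=8, q=1
  k=2: a=3, p=31, q=4
  k=3: a=2, p=70, q=9
  k=4: a=3, p=241, q=31
  k=5: a=1, p=311, q=40
  k=6: a=2, p=863, q=111

863/111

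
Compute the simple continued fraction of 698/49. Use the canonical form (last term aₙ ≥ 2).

[14; 4, 12]

698 = 14·49 + 12
49 = 4·12 + 1
12 = 12·1 + 0  (stop)
So 698/49 = [14; 4, 12].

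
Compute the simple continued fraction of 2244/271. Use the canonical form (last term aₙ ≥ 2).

[8; 3, 1, 1, 3, 3, 3]

2244 = 8·271 + 76
271 = 3·76 + 43
76 = 1·43 + 33
43 = 1·33 + 10
33 = 3·10 + 3
10 = 3·3 + 1
3 = 3·1 + 0  (stop)
So 2244/271 = [8; 3, 1, 1, 3, 3, 3].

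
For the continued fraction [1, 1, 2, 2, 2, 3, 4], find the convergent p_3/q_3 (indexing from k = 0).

12/7

Using pₖ = aₖpₖ₋₁ + pₖ₋₂, qₖ = aₖqₖ₋₁ + qₖ₋₂ (with p₋₁=1, p₋₂=0, q₋₁=0, q₋₂=1):
  k=0: a=1, p=1, q=1
  k=1: a=1, p=2, q=1
  k=2: a=2, p=5, q=3
  k=3: a=2, p=12, q=7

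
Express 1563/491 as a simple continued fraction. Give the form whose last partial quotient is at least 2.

1563 = 3·491 + 90
491 = 5·90 + 41
90 = 2·41 + 8
41 = 5·8 + 1
8 = 8·1 + 0  (stop)
So 1563/491 = [3; 5, 2, 5, 8].

[3; 5, 2, 5, 8]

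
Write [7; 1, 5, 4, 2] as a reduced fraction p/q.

439/56

Using pₖ = aₖpₖ₋₁ + pₖ₋₂ and qₖ = aₖqₖ₋₁ + qₖ₋₂:
  k=0: a=7, p=7, q=1
  k=1: a=1, p=8, q=1
  k=2: a=5, p=47, q=6
  k=3: a=4, p=196, q=25
  k=4: a=2, p=439, q=56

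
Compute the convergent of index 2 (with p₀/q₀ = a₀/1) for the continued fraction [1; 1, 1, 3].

Using pₖ = aₖpₖ₋₁ + pₖ₋₂, qₖ = aₖqₖ₋₁ + qₖ₋₂ (with p₋₁=1, p₋₂=0, q₋₁=0, q₋₂=1):
  k=0: a=1, p=1, q=1
  k=1: a=1, p=2, q=1
  k=2: a=1, p=3, q=2

3/2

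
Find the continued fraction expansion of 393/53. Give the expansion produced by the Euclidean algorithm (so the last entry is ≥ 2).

[7; 2, 2, 2, 4]

393 = 7·53 + 22
53 = 2·22 + 9
22 = 2·9 + 4
9 = 2·4 + 1
4 = 4·1 + 0  (stop)
So 393/53 = [7; 2, 2, 2, 4].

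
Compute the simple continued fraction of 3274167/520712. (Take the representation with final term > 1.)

[6; 3, 2, 9, 17, 8, 3, 18]

3274167 = 6·520712 + 149895
520712 = 3·149895 + 71027
149895 = 2·71027 + 7841
71027 = 9·7841 + 458
7841 = 17·458 + 55
458 = 8·55 + 18
55 = 3·18 + 1
18 = 18·1 + 0  (stop)
So 3274167/520712 = [6; 3, 2, 9, 17, 8, 3, 18].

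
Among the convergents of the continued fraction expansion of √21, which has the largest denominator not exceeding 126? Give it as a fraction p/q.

527/115

√21 = [4; 1, 1, 2, 1, 1, 8, …] (period length 6).
Convergents:
  p_0/q_0 = 4/1
  p_1/q_1 = 5/1
  p_2/q_2 = 9/2
  p_3/q_3 = 23/5
  p_4/q_4 = 32/7
  p_5/q_5 = 55/12
  p_6/q_6 = 472/103
  p_7/q_7 = 527/115
  p_8/q_8 = 999/218
q_7 = 115 ≤ 126 < 218 = q_8, so the answer is 527/115.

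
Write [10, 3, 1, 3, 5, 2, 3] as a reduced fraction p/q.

Using pₖ = aₖpₖ₋₁ + pₖ₋₂ and qₖ = aₖqₖ₋₁ + qₖ₋₂:
  k=0: a=10, p=10, q=1
  k=1: a=3, p=31, q=3
  k=2: a=1, p=41, q=4
  k=3: a=3, p=154, q=15
  k=4: a=5, p=811, q=79
  k=5: a=2, p=1776, q=173
  k=6: a=3, p=6139, q=598

6139/598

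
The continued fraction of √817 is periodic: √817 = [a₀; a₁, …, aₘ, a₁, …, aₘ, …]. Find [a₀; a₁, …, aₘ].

a₀ = ⌊√817⌋ = 28.
With m₀=0, d₀=1 and mₖ₊₁ = dₖaₖ − mₖ, dₖ₊₁ = (n − mₖ₊₁²)/dₖ, aₖ₊₁ = ⌊(a₀+mₖ₊₁)/dₖ₊₁⌋:
  k=1: m=28, d=33, a=1
  k=2: m=5, d=24, a=1
  k=3: m=19, d=19, a=2
  k=4: m=19, d=24, a=1
  k=5: m=5, d=33, a=1
  k=6: m=28, d=1, a=56
d=1 and a=2a₀=56 at k=6, so the next step gives (m, d) = (28, 33) again — its k=1 value — and the period has length 6.

[28; 1, 1, 2, 1, 1, 56]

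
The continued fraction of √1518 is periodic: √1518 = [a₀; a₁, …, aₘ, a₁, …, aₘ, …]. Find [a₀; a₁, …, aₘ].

[38; 1, 24, 1, 76]

a₀ = ⌊√1518⌋ = 38.
With m₀=0, d₀=1 and mₖ₊₁ = dₖaₖ − mₖ, dₖ₊₁ = (n − mₖ₊₁²)/dₖ, aₖ₊₁ = ⌊(a₀+mₖ₊₁)/dₖ₊₁⌋:
  k=1: m=38, d=74, a=1
  k=2: m=36, d=3, a=24
  k=3: m=36, d=74, a=1
  k=4: m=38, d=1, a=76
d=1 and a=2a₀=76 at k=4, so the next step gives (m, d) = (38, 74) again — its k=1 value — and the period has length 4.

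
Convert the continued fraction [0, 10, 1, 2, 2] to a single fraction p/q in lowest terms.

7/75

Fold from the inside: start with 2/1.
  2 + 1/2 = 5/2
  1 + 2/5 = 7/5
  10 + 5/7 = 75/7
  0 + 7/75 = 7/75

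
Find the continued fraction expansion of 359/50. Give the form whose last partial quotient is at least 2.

359 = 7·50 + 9
50 = 5·9 + 5
9 = 1·5 + 4
5 = 1·4 + 1
4 = 4·1 + 0  (stop)
So 359/50 = [7; 5, 1, 1, 4].

[7; 5, 1, 1, 4]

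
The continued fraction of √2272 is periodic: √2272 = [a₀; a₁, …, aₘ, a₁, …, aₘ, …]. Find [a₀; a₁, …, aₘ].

a₀ = ⌊√2272⌋ = 47.
With m₀=0, d₀=1 and mₖ₊₁ = dₖaₖ − mₖ, dₖ₊₁ = (n − mₖ₊₁²)/dₖ, aₖ₊₁ = ⌊(a₀+mₖ₊₁)/dₖ₊₁⌋:
  k=1: m=47, d=63, a=1
  k=2: m=16, d=32, a=1
  k=3: m=16, d=63, a=1
  k=4: m=47, d=1, a=94
d=1 and a=2a₀=94 at k=4, so the next step gives (m, d) = (47, 63) again — its k=1 value — and the period has length 4.

[47; 1, 1, 1, 94]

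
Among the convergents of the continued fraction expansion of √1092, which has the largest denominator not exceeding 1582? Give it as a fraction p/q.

48015/1453

√1092 = [33; 22, 66, …] (period length 2).
Convergents:
  p_0/q_0 = 33/1
  p_1/q_1 = 727/22
  p_2/q_2 = 48015/1453
  p_3/q_3 = 1057057/31988
q_2 = 1453 ≤ 1582 < 31988 = q_3, so the answer is 48015/1453.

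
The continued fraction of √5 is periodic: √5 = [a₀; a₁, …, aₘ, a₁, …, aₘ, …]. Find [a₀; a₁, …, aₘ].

a₀ = ⌊√5⌋ = 2.

[2; 4]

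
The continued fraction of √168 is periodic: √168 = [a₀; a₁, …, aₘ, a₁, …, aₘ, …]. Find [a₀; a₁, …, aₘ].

[12; 1, 24]

a₀ = ⌊√168⌋ = 12.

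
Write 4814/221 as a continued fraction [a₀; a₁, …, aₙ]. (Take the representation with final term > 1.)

4814 = 21*221 + 173
221 = 1*173 + 48
173 = 3*48 + 29
48 = 1*29 + 19
29 = 1*19 + 10
19 = 1*10 + 9
10 = 1*9 + 1
9 = 9*1 + 0  (stop)
So 4814/221 = [21; 1, 3, 1, 1, 1, 1, 9].

[21; 1, 3, 1, 1, 1, 1, 9]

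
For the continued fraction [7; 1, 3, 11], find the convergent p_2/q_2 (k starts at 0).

Using pₖ = aₖpₖ₋₁ + pₖ₋₂, qₖ = aₖqₖ₋₁ + qₖ₋₂ (with p₋₁=1, p₋₂=0, q₋₁=0, q₋₂=1):
  k=0: a=7, p=7, q=1
  k=1: a=1, p=8, q=1
  k=2: a=3, p=31, q=4

31/4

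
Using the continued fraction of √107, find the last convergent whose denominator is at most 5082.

40104/3877

√107 = [10; 2, 1, 9, 1, 2, 20, …] (period length 6).
Convergents:
  p_0/q_0 = 10/1
  p_1/q_1 = 21/2
  p_2/q_2 = 31/3
  p_3/q_3 = 300/29
  p_4/q_4 = 331/32
  p_5/q_5 = 962/93
  p_6/q_6 = 19571/1892
  p_7/q_7 = 40104/3877
  p_8/q_8 = 59675/5769
q_7 = 3877 ≤ 5082 < 5769 = q_8, so the answer is 40104/3877.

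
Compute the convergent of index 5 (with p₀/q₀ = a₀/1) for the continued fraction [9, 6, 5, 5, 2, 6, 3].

20879/2279

Using pₖ = aₖpₖ₋₁ + pₖ₋₂, qₖ = aₖqₖ₋₁ + qₖ₋₂ (with p₋₁=1, p₋₂=0, q₋₁=0, q₋₂=1):
  k=0: a=9, p=9, q=1
  k=1: a=6, p=55, q=6
  k=2: a=5, p=284, q=31
  k=3: a=5, p=1475, q=161
  k=4: a=2, p=3234, q=353
  k=5: a=6, p=20879, q=2279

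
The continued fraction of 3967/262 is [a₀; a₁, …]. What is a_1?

7

3967 = 15·262 + 37   →  a_0 = 15
262 = 7·37 + 3   →  a_1 = 7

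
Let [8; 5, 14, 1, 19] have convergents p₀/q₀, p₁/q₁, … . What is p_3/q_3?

Using pₖ = aₖpₖ₋₁ + pₖ₋₂, qₖ = aₖqₖ₋₁ + qₖ₋₂ (with p₋₁=1, p₋₂=0, q₋₁=0, q₋₂=1):
  k=0: a=8, p=8, q=1
  k=1: a=5, p=41, q=5
  k=2: a=14, p=582, q=71
  k=3: a=1, p=623, q=76

623/76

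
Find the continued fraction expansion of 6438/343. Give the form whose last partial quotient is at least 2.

6438 = 18*343 + 264
343 = 1*264 + 79
264 = 3*79 + 27
79 = 2*27 + 25
27 = 1*25 + 2
25 = 12*2 + 1
2 = 2*1 + 0  (stop)
So 6438/343 = [18; 1, 3, 2, 1, 12, 2].

[18; 1, 3, 2, 1, 12, 2]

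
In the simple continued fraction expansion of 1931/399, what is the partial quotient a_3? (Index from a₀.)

4

1931 = 4·399 + 335   →  a_0 = 4
399 = 1·335 + 64   →  a_1 = 1
335 = 5·64 + 15   →  a_2 = 5
64 = 4·15 + 4   →  a_3 = 4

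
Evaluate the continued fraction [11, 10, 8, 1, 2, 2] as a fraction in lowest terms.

Using pₖ = aₖpₖ₋₁ + pₖ₋₂ and qₖ = aₖqₖ₋₁ + qₖ₋₂:
  k=0: a=11, p=11, q=1
  k=1: a=10, p=111, q=10
  k=2: a=8, p=899, q=81
  k=3: a=1, p=1010, q=91
  k=4: a=2, p=2919, q=263
  k=5: a=2, p=6848, q=617

6848/617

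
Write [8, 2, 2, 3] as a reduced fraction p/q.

Fold from the inside: start with 3/1.
  2 + 1/3 = 7/3
  2 + 3/7 = 17/7
  8 + 7/17 = 143/17

143/17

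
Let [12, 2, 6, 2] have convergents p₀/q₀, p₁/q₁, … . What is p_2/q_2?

162/13

Using pₖ = aₖpₖ₋₁ + pₖ₋₂, qₖ = aₖqₖ₋₁ + qₖ₋₂ (with p₋₁=1, p₋₂=0, q₋₁=0, q₋₂=1):
  k=0: a=12, p=12, q=1
  k=1: a=2, p=25, q=2
  k=2: a=6, p=162, q=13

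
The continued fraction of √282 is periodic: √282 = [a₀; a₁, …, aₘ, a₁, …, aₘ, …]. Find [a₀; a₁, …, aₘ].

[16; 1, 3, 1, 4, 1, 3, 1, 32]

a₀ = ⌊√282⌋ = 16.
With m₀=0, d₀=1 and mₖ₊₁ = dₖaₖ − mₖ, dₖ₊₁ = (n − mₖ₊₁²)/dₖ, aₖ₊₁ = ⌊(a₀+mₖ₊₁)/dₖ₊₁⌋:
  k=1: m=16, d=26, a=1
  k=2: m=10, d=7, a=3
  k=3: m=11, d=23, a=1
  k=4: m=12, d=6, a=4
  k=5: m=12, d=23, a=1
  k=6: m=11, d=7, a=3
  k=7: m=10, d=26, a=1
  k=8: m=16, d=1, a=32
d=1 and a=2a₀=32 at k=8, so the next step gives (m, d) = (16, 26) again — its k=1 value — and the period has length 8.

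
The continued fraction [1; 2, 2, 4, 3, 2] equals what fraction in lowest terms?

Fold from the inside: start with 2/1.
  3 + 1/2 = 7/2
  4 + 2/7 = 30/7
  2 + 7/30 = 67/30
  2 + 30/67 = 164/67
  1 + 67/164 = 231/164

231/164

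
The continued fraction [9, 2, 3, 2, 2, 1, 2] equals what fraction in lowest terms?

1406/149

Fold from the inside: start with 2/1.
  1 + 1/2 = 3/2
  2 + 2/3 = 8/3
  2 + 3/8 = 19/8
  3 + 8/19 = 65/19
  2 + 19/65 = 149/65
  9 + 65/149 = 1406/149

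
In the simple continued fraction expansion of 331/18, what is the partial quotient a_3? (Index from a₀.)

1

331 = 18·18 + 7   →  a_0 = 18
18 = 2·7 + 4   →  a_1 = 2
7 = 1·4 + 3   →  a_2 = 1
4 = 1·3 + 1   →  a_3 = 1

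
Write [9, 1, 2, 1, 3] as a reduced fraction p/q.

146/15

Fold from the inside: start with 3/1.
  1 + 1/3 = 4/3
  2 + 3/4 = 11/4
  1 + 4/11 = 15/11
  9 + 11/15 = 146/15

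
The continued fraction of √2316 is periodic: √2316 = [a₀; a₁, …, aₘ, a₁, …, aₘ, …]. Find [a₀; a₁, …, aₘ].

a₀ = ⌊√2316⌋ = 48.
With m₀=0, d₀=1 and mₖ₊₁ = dₖaₖ − mₖ, dₖ₊₁ = (n − mₖ₊₁²)/dₖ, aₖ₊₁ = ⌊(a₀+mₖ₊₁)/dₖ₊₁⌋:
  k=1: m=48, d=12, a=8
  k=2: m=48, d=1, a=96
d=1 and a=2a₀=96 at k=2, so the next step gives (m, d) = (48, 12) again — its k=1 value — and the period has length 2.

[48; 8, 96]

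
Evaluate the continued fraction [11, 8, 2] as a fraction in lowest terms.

Fold from the inside: start with 2/1.
  8 + 1/2 = 17/2
  11 + 2/17 = 189/17

189/17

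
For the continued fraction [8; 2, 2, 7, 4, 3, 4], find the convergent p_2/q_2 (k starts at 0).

Using pₖ = aₖpₖ₋₁ + pₖ₋₂, qₖ = aₖqₖ₋₁ + qₖ₋₂ (with p₋₁=1, p₋₂=0, q₋₁=0, q₋₂=1):
  k=0: a=8, p=8, q=1
  k=1: a=2, p=17, q=2
  k=2: a=2, p=42, q=5

42/5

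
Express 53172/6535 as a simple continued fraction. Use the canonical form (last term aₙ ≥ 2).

[8; 7, 3, 15, 3, 6]

53172 = 8×6535 + 892
6535 = 7×892 + 291
892 = 3×291 + 19
291 = 15×19 + 6
19 = 3×6 + 1
6 = 6×1 + 0  (stop)
So 53172/6535 = [8; 7, 3, 15, 3, 6].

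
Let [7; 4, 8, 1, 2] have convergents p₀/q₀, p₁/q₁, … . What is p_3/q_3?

Using pₖ = aₖpₖ₋₁ + pₖ₋₂, qₖ = aₖqₖ₋₁ + qₖ₋₂ (with p₋₁=1, p₋₂=0, q₋₁=0, q₋₂=1):
  k=0: a=7, p=7, q=1
  k=1: a=4, p=29, q=4
  k=2: a=8, p=239, q=33
  k=3: a=1, p=268, q=37

268/37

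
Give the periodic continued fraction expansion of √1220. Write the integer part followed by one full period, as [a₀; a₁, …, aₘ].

[34; 1, 12, 1, 68]

a₀ = ⌊√1220⌋ = 34.
With m₀=0, d₀=1 and mₖ₊₁ = dₖaₖ − mₖ, dₖ₊₁ = (n − mₖ₊₁²)/dₖ, aₖ₊₁ = ⌊(a₀+mₖ₊₁)/dₖ₊₁⌋:
  k=1: m=34, d=64, a=1
  k=2: m=30, d=5, a=12
  k=3: m=30, d=64, a=1
  k=4: m=34, d=1, a=68
d=1 and a=2a₀=68 at k=4, so the next step gives (m, d) = (34, 64) again — its k=1 value — and the period has length 4.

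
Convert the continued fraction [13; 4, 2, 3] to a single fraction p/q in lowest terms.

Fold from the inside: start with 3/1.
  2 + 1/3 = 7/3
  4 + 3/7 = 31/7
  13 + 7/31 = 410/31

410/31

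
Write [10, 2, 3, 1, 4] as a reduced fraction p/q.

449/43

Fold from the inside: start with 4/1.
  1 + 1/4 = 5/4
  3 + 4/5 = 19/5
  2 + 5/19 = 43/19
  10 + 19/43 = 449/43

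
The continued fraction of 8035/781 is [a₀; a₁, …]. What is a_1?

3

8035 = 10·781 + 225   →  a_0 = 10
781 = 3·225 + 106   →  a_1 = 3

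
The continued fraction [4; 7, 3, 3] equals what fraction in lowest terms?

Fold from the inside: start with 3/1.
  3 + 1/3 = 10/3
  7 + 3/10 = 73/10
  4 + 10/73 = 302/73

302/73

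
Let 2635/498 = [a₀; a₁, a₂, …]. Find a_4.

2635 = 5·498 + 145   →  a_0 = 5
498 = 3·145 + 63   →  a_1 = 3
145 = 2·63 + 19   →  a_2 = 2
63 = 3·19 + 6   →  a_3 = 3
19 = 3·6 + 1   →  a_4 = 3

3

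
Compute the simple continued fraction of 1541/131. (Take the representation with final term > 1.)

1541 = 11*131 + 100
131 = 1*100 + 31
100 = 3*31 + 7
31 = 4*7 + 3
7 = 2*3 + 1
3 = 3*1 + 0  (stop)
So 1541/131 = [11; 1, 3, 4, 2, 3].

[11; 1, 3, 4, 2, 3]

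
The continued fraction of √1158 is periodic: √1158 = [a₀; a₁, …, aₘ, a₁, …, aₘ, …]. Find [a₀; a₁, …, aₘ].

a₀ = ⌊√1158⌋ = 34.
With m₀=0, d₀=1 and mₖ₊₁ = dₖaₖ − mₖ, dₖ₊₁ = (n − mₖ₊₁²)/dₖ, aₖ₊₁ = ⌊(a₀+mₖ₊₁)/dₖ₊₁⌋:
  k=1: m=34, d=2, a=34
  k=2: m=34, d=1, a=68
d=1 and a=2a₀=68 at k=2, so the next step gives (m, d) = (34, 2) again — its k=1 value — and the period has length 2.

[34; 34, 68]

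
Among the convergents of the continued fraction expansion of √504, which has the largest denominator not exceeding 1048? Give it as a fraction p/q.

19958/889

√504 = [22; 2, 4, 2, 44, …] (period length 4).
Convergents:
  p_0/q_0 = 22/1
  p_1/q_1 = 45/2
  p_2/q_2 = 202/9
  p_3/q_3 = 449/20
  p_4/q_4 = 19958/889
  p_5/q_5 = 40365/1798
q_4 = 889 ≤ 1048 < 1798 = q_5, so the answer is 19958/889.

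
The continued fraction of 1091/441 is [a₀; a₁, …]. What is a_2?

9

1091 = 2·441 + 209   →  a_0 = 2
441 = 2·209 + 23   →  a_1 = 2
209 = 9·23 + 2   →  a_2 = 9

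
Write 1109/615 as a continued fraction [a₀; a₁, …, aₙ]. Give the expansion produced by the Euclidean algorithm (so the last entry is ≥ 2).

[1; 1, 4, 12, 10]

1109 = 1·615 + 494
615 = 1·494 + 121
494 = 4·121 + 10
121 = 12·10 + 1
10 = 10·1 + 0  (stop)
So 1109/615 = [1; 1, 4, 12, 10].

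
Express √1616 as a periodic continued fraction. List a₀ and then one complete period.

[40; 5, 80]

a₀ = ⌊√1616⌋ = 40.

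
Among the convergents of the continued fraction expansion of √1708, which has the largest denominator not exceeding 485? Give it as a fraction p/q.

√1708 = [41; 3, 20, 3, 82, …] (period length 4).
Convergents:
  p_0/q_0 = 41/1
  p_1/q_1 = 124/3
  p_2/q_2 = 2521/61
  p_3/q_3 = 7687/186
  p_4/q_4 = 632855/15313
q_3 = 186 ≤ 485 < 15313 = q_4, so the answer is 7687/186.

7687/186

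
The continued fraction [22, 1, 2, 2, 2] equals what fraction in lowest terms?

Using pₖ = aₖpₖ₋₁ + pₖ₋₂ and qₖ = aₖqₖ₋₁ + qₖ₋₂:
  k=0: a=22, p=22, q=1
  k=1: a=1, p=23, q=1
  k=2: a=2, p=68, q=3
  k=3: a=2, p=159, q=7
  k=4: a=2, p=386, q=17

386/17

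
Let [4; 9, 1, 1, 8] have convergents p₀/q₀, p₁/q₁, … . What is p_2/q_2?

Using pₖ = aₖpₖ₋₁ + pₖ₋₂, qₖ = aₖqₖ₋₁ + qₖ₋₂ (with p₋₁=1, p₋₂=0, q₋₁=0, q₋₂=1):
  k=0: a=4, p=4, q=1
  k=1: a=9, p=37, q=9
  k=2: a=1, p=41, q=10

41/10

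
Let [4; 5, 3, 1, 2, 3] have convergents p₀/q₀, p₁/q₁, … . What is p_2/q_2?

Using pₖ = aₖpₖ₋₁ + pₖ₋₂, qₖ = aₖqₖ₋₁ + qₖ₋₂ (with p₋₁=1, p₋₂=0, q₋₁=0, q₋₂=1):
  k=0: a=4, p=4, q=1
  k=1: a=5, p=21, q=5
  k=2: a=3, p=67, q=16

67/16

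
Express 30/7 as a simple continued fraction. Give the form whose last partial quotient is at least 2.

[4; 3, 2]

30 = 4·7 + 2
7 = 3·2 + 1
2 = 2·1 + 0  (stop)
So 30/7 = [4; 3, 2].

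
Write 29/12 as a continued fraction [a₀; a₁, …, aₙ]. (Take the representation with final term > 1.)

29 = 2·12 + 5
12 = 2·5 + 2
5 = 2·2 + 1
2 = 2·1 + 0  (stop)
So 29/12 = [2; 2, 2, 2].

[2; 2, 2, 2]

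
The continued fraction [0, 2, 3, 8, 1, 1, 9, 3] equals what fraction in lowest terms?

Using pₖ = aₖpₖ₋₁ + pₖ₋₂ and qₖ = aₖqₖ₋₁ + qₖ₋₂:
  k=0: a=0, p=0, q=1
  k=1: a=2, p=1, q=2
  k=2: a=3, p=3, q=7
  k=3: a=8, p=25, q=58
  k=4: a=1, p=28, q=65
  k=5: a=1, p=53, q=123
  k=6: a=9, p=505, q=1172
  k=7: a=3, p=1568, q=3639

1568/3639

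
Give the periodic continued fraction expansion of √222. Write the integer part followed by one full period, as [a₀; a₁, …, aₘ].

[14; 1, 8, 1, 28]

a₀ = ⌊√222⌋ = 14.
With m₀=0, d₀=1 and mₖ₊₁ = dₖaₖ − mₖ, dₖ₊₁ = (n − mₖ₊₁²)/dₖ, aₖ₊₁ = ⌊(a₀+mₖ₊₁)/dₖ₊₁⌋:
  k=1: m=14, d=26, a=1
  k=2: m=12, d=3, a=8
  k=3: m=12, d=26, a=1
  k=4: m=14, d=1, a=28
d=1 and a=2a₀=28 at k=4, so the next step gives (m, d) = (14, 26) again — its k=1 value — and the period has length 4.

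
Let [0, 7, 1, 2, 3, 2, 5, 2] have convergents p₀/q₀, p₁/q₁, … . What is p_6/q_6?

Using pₖ = aₖpₖ₋₁ + pₖ₋₂, qₖ = aₖqₖ₋₁ + qₖ₋₂ (with p₋₁=1, p₋₂=0, q₋₁=0, q₋₂=1):
  k=0: a=0, p=0, q=1
  k=1: a=7, p=1, q=7
  k=2: a=1, p=1, q=8
  k=3: a=2, p=3, q=23
  k=4: a=3, p=10, q=77
  k=5: a=2, p=23, q=177
  k=6: a=5, p=125, q=962

125/962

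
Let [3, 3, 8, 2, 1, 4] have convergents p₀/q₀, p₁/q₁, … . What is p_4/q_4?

Using pₖ = aₖpₖ₋₁ + pₖ₋₂, qₖ = aₖqₖ₋₁ + qₖ₋₂ (with p₋₁=1, p₋₂=0, q₋₁=0, q₋₂=1):
  k=0: a=3, p=3, q=1
  k=1: a=3, p=10, q=3
  k=2: a=8, p=83, q=25
  k=3: a=2, p=176, q=53
  k=4: a=1, p=259, q=78

259/78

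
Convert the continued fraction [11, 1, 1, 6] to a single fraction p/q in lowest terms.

150/13

Fold from the inside: start with 6/1.
  1 + 1/6 = 7/6
  1 + 6/7 = 13/7
  11 + 7/13 = 150/13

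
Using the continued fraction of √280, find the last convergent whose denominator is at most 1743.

√280 = [16; 1, 2, 1, 2, 1, 32, …] (period length 6).
Convergents:
  p_0/q_0 = 16/1
  p_1/q_1 = 17/1
  p_2/q_2 = 50/3
  p_3/q_3 = 67/4
  p_4/q_4 = 184/11
  p_5/q_5 = 251/15
  p_6/q_6 = 8216/491
  p_7/q_7 = 8467/506
  p_8/q_8 = 25150/1503
  p_9/q_9 = 33617/2009
q_8 = 1503 ≤ 1743 < 2009 = q_9, so the answer is 25150/1503.

25150/1503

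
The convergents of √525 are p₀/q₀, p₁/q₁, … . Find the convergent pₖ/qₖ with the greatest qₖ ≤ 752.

6049/264

√525 = [22; 1, 10, 2, 10, 1, 44, …] (period length 6).
Convergents:
  p_0/q_0 = 22/1
  p_1/q_1 = 23/1
  p_2/q_2 = 252/11
  p_3/q_3 = 527/23
  p_4/q_4 = 5522/241
  p_5/q_5 = 6049/264
  p_6/q_6 = 271678/11857
q_5 = 264 ≤ 752 < 11857 = q_6, so the answer is 6049/264.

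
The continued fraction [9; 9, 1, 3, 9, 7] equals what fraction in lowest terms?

23357/2566

Using pₖ = aₖpₖ₋₁ + pₖ₋₂ and qₖ = aₖqₖ₋₁ + qₖ₋₂:
  k=0: a=9, p=9, q=1
  k=1: a=9, p=82, q=9
  k=2: a=1, p=91, q=10
  k=3: a=3, p=355, q=39
  k=4: a=9, p=3286, q=361
  k=5: a=7, p=23357, q=2566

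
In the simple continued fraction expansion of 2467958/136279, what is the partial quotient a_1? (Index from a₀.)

2467958 = 18·136279 + 14936   →  a_0 = 18
136279 = 9·14936 + 1855   →  a_1 = 9

9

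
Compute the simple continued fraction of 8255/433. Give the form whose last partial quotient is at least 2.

[19; 15, 2, 6, 2]

8255 = 19*433 + 28
433 = 15*28 + 13
28 = 2*13 + 2
13 = 6*2 + 1
2 = 2*1 + 0  (stop)
So 8255/433 = [19; 15, 2, 6, 2].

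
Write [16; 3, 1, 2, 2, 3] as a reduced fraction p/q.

1448/89

Fold from the inside: start with 3/1.
  2 + 1/3 = 7/3
  2 + 3/7 = 17/7
  1 + 7/17 = 24/17
  3 + 17/24 = 89/24
  16 + 24/89 = 1448/89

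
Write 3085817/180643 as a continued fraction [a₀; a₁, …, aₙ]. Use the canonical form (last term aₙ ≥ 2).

[17; 12, 7, 2, 2, 17, 11, 2]

3085817 = 17×180643 + 14886
180643 = 12×14886 + 2011
14886 = 7×2011 + 809
2011 = 2×809 + 393
809 = 2×393 + 23
393 = 17×23 + 2
23 = 11×2 + 1
2 = 2×1 + 0  (stop)
So 3085817/180643 = [17; 12, 7, 2, 2, 17, 11, 2].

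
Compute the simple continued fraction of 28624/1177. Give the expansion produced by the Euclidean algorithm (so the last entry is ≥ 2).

28624 = 24×1177 + 376
1177 = 3×376 + 49
376 = 7×49 + 33
49 = 1×33 + 16
33 = 2×16 + 1
16 = 16×1 + 0  (stop)
So 28624/1177 = [24; 3, 7, 1, 2, 16].

[24; 3, 7, 1, 2, 16]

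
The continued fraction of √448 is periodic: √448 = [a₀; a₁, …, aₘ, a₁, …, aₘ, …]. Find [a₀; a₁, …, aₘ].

a₀ = ⌊√448⌋ = 21.
With m₀=0, d₀=1 and mₖ₊₁ = dₖaₖ − mₖ, dₖ₊₁ = (n − mₖ₊₁²)/dₖ, aₖ₊₁ = ⌊(a₀+mₖ₊₁)/dₖ₊₁⌋:
  k=1: m=21, d=7, a=6
  k=2: m=21, d=1, a=42
d=1 and a=2a₀=42 at k=2, so the next step gives (m, d) = (21, 7) again — its k=1 value — and the period has length 2.

[21; 6, 42]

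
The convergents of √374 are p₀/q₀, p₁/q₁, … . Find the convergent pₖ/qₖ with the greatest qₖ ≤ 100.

√374 = [19; 2, 1, 18, 1, 2, 38, …] (period length 6).
Convergents:
  p_0/q_0 = 19/1
  p_1/q_1 = 39/2
  p_2/q_2 = 58/3
  p_3/q_3 = 1083/56
  p_4/q_4 = 1141/59
  p_5/q_5 = 3365/174
q_4 = 59 ≤ 100 < 174 = q_5, so the answer is 1141/59.

1141/59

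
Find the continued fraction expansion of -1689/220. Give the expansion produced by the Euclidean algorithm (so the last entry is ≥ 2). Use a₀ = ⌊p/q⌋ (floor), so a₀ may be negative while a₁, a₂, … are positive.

[-8; 3, 10, 7]

-1689 = -8*220 + 71
220 = 3*71 + 7
71 = 10*7 + 1
7 = 7*1 + 0  (stop)
So -1689/220 = [-8; 3, 10, 7].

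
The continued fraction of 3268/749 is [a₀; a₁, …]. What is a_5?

3268 = 4·749 + 272   →  a_0 = 4
749 = 2·272 + 205   →  a_1 = 2
272 = 1·205 + 67   →  a_2 = 1
205 = 3·67 + 4   →  a_3 = 3
67 = 16·4 + 3   →  a_4 = 16
4 = 1·3 + 1   →  a_5 = 1

1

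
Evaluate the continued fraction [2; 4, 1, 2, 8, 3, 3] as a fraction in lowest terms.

2683/1212

Fold from the inside: start with 3/1.
  3 + 1/3 = 10/3
  8 + 3/10 = 83/10
  2 + 10/83 = 176/83
  1 + 83/176 = 259/176
  4 + 176/259 = 1212/259
  2 + 259/1212 = 2683/1212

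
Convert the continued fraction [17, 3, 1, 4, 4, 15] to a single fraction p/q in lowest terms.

21043/1219

Fold from the inside: start with 15/1.
  4 + 1/15 = 61/15
  4 + 15/61 = 259/61
  1 + 61/259 = 320/259
  3 + 259/320 = 1219/320
  17 + 320/1219 = 21043/1219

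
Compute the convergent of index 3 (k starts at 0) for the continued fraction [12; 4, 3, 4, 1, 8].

685/56

Using pₖ = aₖpₖ₋₁ + pₖ₋₂, qₖ = aₖqₖ₋₁ + qₖ₋₂ (with p₋₁=1, p₋₂=0, q₋₁=0, q₋₂=1):
  k=0: a=12, p=12, q=1
  k=1: a=4, p=49, q=4
  k=2: a=3, p=159, q=13
  k=3: a=4, p=685, q=56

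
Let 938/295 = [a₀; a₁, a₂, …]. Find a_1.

938 = 3·295 + 53   →  a_0 = 3
295 = 5·53 + 30   →  a_1 = 5

5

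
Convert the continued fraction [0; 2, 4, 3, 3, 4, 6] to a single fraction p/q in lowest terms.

1153/2574

Fold from the inside: start with 6/1.
  4 + 1/6 = 25/6
  3 + 6/25 = 81/25
  3 + 25/81 = 268/81
  4 + 81/268 = 1153/268
  2 + 268/1153 = 2574/1153
  0 + 1153/2574 = 1153/2574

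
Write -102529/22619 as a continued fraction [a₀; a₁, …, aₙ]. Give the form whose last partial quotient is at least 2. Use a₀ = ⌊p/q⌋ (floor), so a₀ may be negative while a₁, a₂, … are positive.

[-5; 2, 7, 9, 2, 8, 4, 2]

-102529 = -5*22619 + 10566
22619 = 2*10566 + 1487
10566 = 7*1487 + 157
1487 = 9*157 + 74
157 = 2*74 + 9
74 = 8*9 + 2
9 = 4*2 + 1
2 = 2*1 + 0  (stop)
So -102529/22619 = [-5; 2, 7, 9, 2, 8, 4, 2].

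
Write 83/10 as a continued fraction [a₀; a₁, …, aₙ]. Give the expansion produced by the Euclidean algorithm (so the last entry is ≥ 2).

[8; 3, 3]

83 = 8*10 + 3
10 = 3*3 + 1
3 = 3*1 + 0  (stop)
So 83/10 = [8; 3, 3].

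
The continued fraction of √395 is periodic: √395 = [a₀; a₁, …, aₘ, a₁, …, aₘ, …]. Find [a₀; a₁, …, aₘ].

[19; 1, 6, 1, 38]

a₀ = ⌊√395⌋ = 19.
With m₀=0, d₀=1 and mₖ₊₁ = dₖaₖ − mₖ, dₖ₊₁ = (n − mₖ₊₁²)/dₖ, aₖ₊₁ = ⌊(a₀+mₖ₊₁)/dₖ₊₁⌋:
  k=1: m=19, d=34, a=1
  k=2: m=15, d=5, a=6
  k=3: m=15, d=34, a=1
  k=4: m=19, d=1, a=38
d=1 and a=2a₀=38 at k=4, so the next step gives (m, d) = (19, 34) again — its k=1 value — and the period has length 4.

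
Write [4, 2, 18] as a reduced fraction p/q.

Fold from the inside: start with 18/1.
  2 + 1/18 = 37/18
  4 + 18/37 = 166/37

166/37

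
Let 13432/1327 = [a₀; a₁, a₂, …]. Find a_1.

13432 = 10·1327 + 162   →  a_0 = 10
1327 = 8·162 + 31   →  a_1 = 8

8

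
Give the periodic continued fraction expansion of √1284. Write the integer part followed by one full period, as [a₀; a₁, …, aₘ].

[35; 1, 4, 1, 70]

a₀ = ⌊√1284⌋ = 35.
With m₀=0, d₀=1 and mₖ₊₁ = dₖaₖ − mₖ, dₖ₊₁ = (n − mₖ₊₁²)/dₖ, aₖ₊₁ = ⌊(a₀+mₖ₊₁)/dₖ₊₁⌋:
  k=1: m=35, d=59, a=1
  k=2: m=24, d=12, a=4
  k=3: m=24, d=59, a=1
  k=4: m=35, d=1, a=70
d=1 and a=2a₀=70 at k=4, so the next step gives (m, d) = (35, 59) again — its k=1 value — and the period has length 4.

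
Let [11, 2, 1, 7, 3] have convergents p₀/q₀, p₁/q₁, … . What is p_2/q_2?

34/3

Using pₖ = aₖpₖ₋₁ + pₖ₋₂, qₖ = aₖqₖ₋₁ + qₖ₋₂ (with p₋₁=1, p₋₂=0, q₋₁=0, q₋₂=1):
  k=0: a=11, p=11, q=1
  k=1: a=2, p=23, q=2
  k=2: a=1, p=34, q=3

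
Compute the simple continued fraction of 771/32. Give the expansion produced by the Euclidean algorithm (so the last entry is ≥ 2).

[24; 10, 1, 2]

771 = 24·32 + 3
32 = 10·3 + 2
3 = 1·2 + 1
2 = 2·1 + 0  (stop)
So 771/32 = [24; 10, 1, 2].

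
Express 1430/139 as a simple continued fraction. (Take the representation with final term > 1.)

[10; 3, 2, 9, 2]

1430 = 10*139 + 40
139 = 3*40 + 19
40 = 2*19 + 2
19 = 9*2 + 1
2 = 2*1 + 0  (stop)
So 1430/139 = [10; 3, 2, 9, 2].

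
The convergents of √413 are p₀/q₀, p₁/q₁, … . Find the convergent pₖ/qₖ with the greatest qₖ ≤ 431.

3719/183

√413 = [20; 3, 9, 1, 4, 1, 9, 3, 40, …] (period length 8).
Convergents:
  p_0/q_0 = 20/1
  p_1/q_1 = 61/3
  p_2/q_2 = 569/28
  p_3/q_3 = 630/31
  p_4/q_4 = 3089/152
  p_5/q_5 = 3719/183
  p_6/q_6 = 36560/1799
q_5 = 183 ≤ 431 < 1799 = q_6, so the answer is 3719/183.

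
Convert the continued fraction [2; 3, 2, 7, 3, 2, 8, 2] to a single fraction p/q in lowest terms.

15451/6752

Using pₖ = aₖpₖ₋₁ + pₖ₋₂ and qₖ = aₖqₖ₋₁ + qₖ₋₂:
  k=0: a=2, p=2, q=1
  k=1: a=3, p=7, q=3
  k=2: a=2, p=16, q=7
  k=3: a=7, p=119, q=52
  k=4: a=3, p=373, q=163
  k=5: a=2, p=865, q=378
  k=6: a=8, p=7293, q=3187
  k=7: a=2, p=15451, q=6752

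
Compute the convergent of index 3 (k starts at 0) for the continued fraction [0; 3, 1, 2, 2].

Using pₖ = aₖpₖ₋₁ + pₖ₋₂, qₖ = aₖqₖ₋₁ + qₖ₋₂ (with p₋₁=1, p₋₂=0, q₋₁=0, q₋₂=1):
  k=0: a=0, p=0, q=1
  k=1: a=3, p=1, q=3
  k=2: a=1, p=1, q=4
  k=3: a=2, p=3, q=11

3/11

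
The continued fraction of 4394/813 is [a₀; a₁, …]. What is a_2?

2

4394 = 5·813 + 329   →  a_0 = 5
813 = 2·329 + 155   →  a_1 = 2
329 = 2·155 + 19   →  a_2 = 2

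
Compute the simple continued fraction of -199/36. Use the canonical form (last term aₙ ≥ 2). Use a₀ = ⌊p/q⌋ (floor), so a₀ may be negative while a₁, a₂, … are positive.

-199 = -6×36 + 17
36 = 2×17 + 2
17 = 8×2 + 1
2 = 2×1 + 0  (stop)
So -199/36 = [-6; 2, 8, 2].

[-6; 2, 8, 2]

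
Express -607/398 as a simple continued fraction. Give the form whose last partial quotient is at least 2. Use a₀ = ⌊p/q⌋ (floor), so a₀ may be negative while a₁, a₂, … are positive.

[-2; 2, 9, 2, 4, 2]

-607 = -2·398 + 189
398 = 2·189 + 20
189 = 9·20 + 9
20 = 2·9 + 2
9 = 4·2 + 1
2 = 2·1 + 0  (stop)
So -607/398 = [-2; 2, 9, 2, 4, 2].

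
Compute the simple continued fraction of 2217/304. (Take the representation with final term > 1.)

[7; 3, 2, 2, 2, 7]

2217 = 7*304 + 89
304 = 3*89 + 37
89 = 2*37 + 15
37 = 2*15 + 7
15 = 2*7 + 1
7 = 7*1 + 0  (stop)
So 2217/304 = [7; 3, 2, 2, 2, 7].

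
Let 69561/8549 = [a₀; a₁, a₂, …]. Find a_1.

7

69561 = 8·8549 + 1169   →  a_0 = 8
8549 = 7·1169 + 366   →  a_1 = 7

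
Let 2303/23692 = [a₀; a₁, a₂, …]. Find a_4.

2303 = 0·23692 + 2303   →  a_0 = 0
23692 = 10·2303 + 662   →  a_1 = 10
2303 = 3·662 + 317   →  a_2 = 3
662 = 2·317 + 28   →  a_3 = 2
317 = 11·28 + 9   →  a_4 = 11

11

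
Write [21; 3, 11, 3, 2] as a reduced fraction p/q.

5203/244

Fold from the inside: start with 2/1.
  3 + 1/2 = 7/2
  11 + 2/7 = 79/7
  3 + 7/79 = 244/79
  21 + 79/244 = 5203/244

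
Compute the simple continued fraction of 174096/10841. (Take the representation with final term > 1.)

174096 = 16*10841 + 640
10841 = 16*640 + 601
640 = 1*601 + 39
601 = 15*39 + 16
39 = 2*16 + 7
16 = 2*7 + 2
7 = 3*2 + 1
2 = 2*1 + 0  (stop)
So 174096/10841 = [16; 16, 1, 15, 2, 2, 3, 2].

[16; 16, 1, 15, 2, 2, 3, 2]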